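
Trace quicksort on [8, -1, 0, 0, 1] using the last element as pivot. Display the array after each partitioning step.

Partition 1: pivot=1 at index 3 -> [-1, 0, 0, 1, 8]
Partition 2: pivot=0 at index 2 -> [-1, 0, 0, 1, 8]
Partition 3: pivot=0 at index 1 -> [-1, 0, 0, 1, 8]


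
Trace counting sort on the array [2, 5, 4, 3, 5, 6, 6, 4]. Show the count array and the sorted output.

Count array: [0, 0, 1, 1, 2, 2, 2]
(count[i] = number of elements equal to i)
Cumulative count: [0, 0, 1, 2, 4, 6, 8]
Sorted: [2, 3, 4, 4, 5, 5, 6, 6]


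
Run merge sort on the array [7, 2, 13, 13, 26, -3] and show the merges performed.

Divide and conquer:
  Merge [2] + [13] -> [2, 13]
  Merge [7] + [2, 13] -> [2, 7, 13]
  Merge [26] + [-3] -> [-3, 26]
  Merge [13] + [-3, 26] -> [-3, 13, 26]
  Merge [2, 7, 13] + [-3, 13, 26] -> [-3, 2, 7, 13, 13, 26]


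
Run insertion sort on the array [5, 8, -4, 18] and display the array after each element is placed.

First element 5 is already 'sorted'
Insert 8: shifted 0 elements -> [5, 8, -4, 18]
Insert -4: shifted 2 elements -> [-4, 5, 8, 18]
Insert 18: shifted 0 elements -> [-4, 5, 8, 18]


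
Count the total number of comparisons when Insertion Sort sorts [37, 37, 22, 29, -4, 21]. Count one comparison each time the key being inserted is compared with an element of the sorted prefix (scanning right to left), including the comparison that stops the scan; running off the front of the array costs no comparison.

Insert 37: 37 <= 37 (stop) = 1 comparison(s) -> [37, 37, 22, 29, -4, 21]
Insert 22: 37 > 22 (shift), 37 > 22 (shift), reached front = 2 comparison(s) -> [22, 37, 37, 29, -4, 21]
Insert 29: 37 > 29 (shift), 37 > 29 (shift), 22 <= 29 (stop) = 3 comparison(s) -> [22, 29, 37, 37, -4, 21]
Insert -4: 37 > -4 (shift), 37 > -4 (shift), 29 > -4 (shift), 22 > -4 (shift), reached front = 4 comparison(s) -> [-4, 22, 29, 37, 37, 21]
Insert 21: 37 > 21 (shift), 37 > 21 (shift), 29 > 21 (shift), 22 > 21 (shift), -4 <= 21 (stop) = 5 comparison(s) -> [-4, 21, 22, 29, 37, 37]
Total comparisons: 1 + 2 + 3 + 4 + 5 = 15


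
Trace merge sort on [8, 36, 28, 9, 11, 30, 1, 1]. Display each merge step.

Divide and conquer:
  Merge [8] + [36] -> [8, 36]
  Merge [28] + [9] -> [9, 28]
  Merge [8, 36] + [9, 28] -> [8, 9, 28, 36]
  Merge [11] + [30] -> [11, 30]
  Merge [1] + [1] -> [1, 1]
  Merge [11, 30] + [1, 1] -> [1, 1, 11, 30]
  Merge [8, 9, 28, 36] + [1, 1, 11, 30] -> [1, 1, 8, 9, 11, 28, 30, 36]


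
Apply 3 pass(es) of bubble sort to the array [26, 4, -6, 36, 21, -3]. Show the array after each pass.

After pass 1: [4, -6, 26, 21, -3, 36] (4 swaps)
After pass 2: [-6, 4, 21, -3, 26, 36] (3 swaps)
After pass 3: [-6, 4, -3, 21, 26, 36] (1 swaps)
Total swaps: 8


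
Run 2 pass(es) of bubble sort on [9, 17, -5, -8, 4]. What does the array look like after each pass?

After pass 1: [9, -5, -8, 4, 17] (3 swaps)
After pass 2: [-5, -8, 4, 9, 17] (3 swaps)
Total swaps: 6


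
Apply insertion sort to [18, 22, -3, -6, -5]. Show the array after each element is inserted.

First element 18 is already 'sorted'
Insert 22: shifted 0 elements -> [18, 22, -3, -6, -5]
Insert -3: shifted 2 elements -> [-3, 18, 22, -6, -5]
Insert -6: shifted 3 elements -> [-6, -3, 18, 22, -5]
Insert -5: shifted 3 elements -> [-6, -5, -3, 18, 22]


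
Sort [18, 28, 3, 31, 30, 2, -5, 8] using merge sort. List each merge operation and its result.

Divide and conquer:
  Merge [18] + [28] -> [18, 28]
  Merge [3] + [31] -> [3, 31]
  Merge [18, 28] + [3, 31] -> [3, 18, 28, 31]
  Merge [30] + [2] -> [2, 30]
  Merge [-5] + [8] -> [-5, 8]
  Merge [2, 30] + [-5, 8] -> [-5, 2, 8, 30]
  Merge [3, 18, 28, 31] + [-5, 2, 8, 30] -> [-5, 2, 3, 8, 18, 28, 30, 31]


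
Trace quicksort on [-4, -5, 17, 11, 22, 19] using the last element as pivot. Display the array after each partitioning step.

Partition 1: pivot=19 at index 4 -> [-4, -5, 17, 11, 19, 22]
Partition 2: pivot=11 at index 2 -> [-4, -5, 11, 17, 19, 22]
Partition 3: pivot=-5 at index 0 -> [-5, -4, 11, 17, 19, 22]


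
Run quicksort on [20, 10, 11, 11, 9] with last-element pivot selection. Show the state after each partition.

Partition 1: pivot=9 at index 0 -> [9, 10, 11, 11, 20]
Partition 2: pivot=20 at index 4 -> [9, 10, 11, 11, 20]
Partition 3: pivot=11 at index 3 -> [9, 10, 11, 11, 20]
Partition 4: pivot=11 at index 2 -> [9, 10, 11, 11, 20]


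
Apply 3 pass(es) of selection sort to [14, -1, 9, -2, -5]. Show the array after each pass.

Pass 1: Select minimum -5 at index 4, swap -> [-5, -1, 9, -2, 14]
Pass 2: Select minimum -2 at index 3, swap -> [-5, -2, 9, -1, 14]
Pass 3: Select minimum -1 at index 3, swap -> [-5, -2, -1, 9, 14]


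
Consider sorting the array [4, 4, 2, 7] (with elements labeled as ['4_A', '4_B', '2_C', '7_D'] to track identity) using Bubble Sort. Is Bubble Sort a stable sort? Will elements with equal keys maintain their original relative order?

Trace Bubble Sort on the labeled array (the key is the number; the letter only tracks identity):
  After pass 1: [4_A, 2_C, 4_B, 7_D]
  After pass 2: [2_C, 4_A, 4_B, 7_D]
  After pass 3: [2_C, 4_A, 4_B, 7_D] (no swaps, done)
Final order: [2_C, 4_A, 4_B, 7_D]
Equal keys:
  value 4: originally 4_A, 4_B; after sorting 4_A, 4_B -> order preserved
All equal keys kept their original relative order. Bubble Sort is stable: it only swaps adjacent elements when the left one is strictly greater, so equal keys never move past each other.
Answer: Stable


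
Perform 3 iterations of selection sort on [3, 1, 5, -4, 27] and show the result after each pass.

Pass 1: Select minimum -4 at index 3, swap -> [-4, 1, 5, 3, 27]
Pass 2: Select minimum 1 at index 1, swap -> [-4, 1, 5, 3, 27]
Pass 3: Select minimum 3 at index 3, swap -> [-4, 1, 3, 5, 27]


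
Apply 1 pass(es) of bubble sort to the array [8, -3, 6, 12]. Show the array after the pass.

After pass 1: [-3, 6, 8, 12] (2 swaps)
Total swaps: 2


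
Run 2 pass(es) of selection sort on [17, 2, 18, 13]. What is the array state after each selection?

Pass 1: Select minimum 2 at index 1, swap -> [2, 17, 18, 13]
Pass 2: Select minimum 13 at index 3, swap -> [2, 13, 18, 17]


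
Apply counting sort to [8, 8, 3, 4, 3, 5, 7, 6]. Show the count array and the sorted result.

Count array: [0, 0, 0, 2, 1, 1, 1, 1, 2]
(count[i] = number of elements equal to i)
Cumulative count: [0, 0, 0, 2, 3, 4, 5, 6, 8]
Sorted: [3, 3, 4, 5, 6, 7, 8, 8]


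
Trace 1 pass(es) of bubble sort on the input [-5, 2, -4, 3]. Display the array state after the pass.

After pass 1: [-5, -4, 2, 3] (1 swaps)
Total swaps: 1


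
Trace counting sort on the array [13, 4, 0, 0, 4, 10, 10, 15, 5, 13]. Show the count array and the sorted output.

Count array: [2, 0, 0, 0, 2, 1, 0, 0, 0, 0, 2, 0, 0, 2, 0, 1]
(count[i] = number of elements equal to i)
Cumulative count: [2, 2, 2, 2, 4, 5, 5, 5, 5, 5, 7, 7, 7, 9, 9, 10]
Sorted: [0, 0, 4, 4, 5, 10, 10, 13, 13, 15]


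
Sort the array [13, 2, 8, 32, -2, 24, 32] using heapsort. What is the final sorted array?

Build heap: [32, 13, 32, 2, -2, 24, 8]
Extract 32: [32, 13, 24, 2, -2, 8, 32]
Extract 32: [24, 13, 8, 2, -2, 32, 32]
Extract 24: [13, 2, 8, -2, 24, 32, 32]
Extract 13: [8, 2, -2, 13, 24, 32, 32]
Extract 8: [2, -2, 8, 13, 24, 32, 32]
Extract 2: [-2, 2, 8, 13, 24, 32, 32]


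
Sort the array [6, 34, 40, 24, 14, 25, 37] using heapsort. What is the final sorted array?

Build heap: [40, 34, 37, 24, 14, 25, 6]
Extract 40: [37, 34, 25, 24, 14, 6, 40]
Extract 37: [34, 24, 25, 6, 14, 37, 40]
Extract 34: [25, 24, 14, 6, 34, 37, 40]
Extract 25: [24, 6, 14, 25, 34, 37, 40]
Extract 24: [14, 6, 24, 25, 34, 37, 40]
Extract 14: [6, 14, 24, 25, 34, 37, 40]


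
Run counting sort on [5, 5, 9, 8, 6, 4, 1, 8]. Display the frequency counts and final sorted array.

Count array: [0, 1, 0, 0, 1, 2, 1, 0, 2, 1]
(count[i] = number of elements equal to i)
Cumulative count: [0, 1, 1, 1, 2, 4, 5, 5, 7, 8]
Sorted: [1, 4, 5, 5, 6, 8, 8, 9]


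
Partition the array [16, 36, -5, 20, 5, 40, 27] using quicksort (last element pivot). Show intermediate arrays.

Partition 1: pivot=27 at index 4 -> [16, -5, 20, 5, 27, 40, 36]
Partition 2: pivot=5 at index 1 -> [-5, 5, 20, 16, 27, 40, 36]
Partition 3: pivot=16 at index 2 -> [-5, 5, 16, 20, 27, 40, 36]
Partition 4: pivot=36 at index 5 -> [-5, 5, 16, 20, 27, 36, 40]


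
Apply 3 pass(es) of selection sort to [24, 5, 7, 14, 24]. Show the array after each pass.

Pass 1: Select minimum 5 at index 1, swap -> [5, 24, 7, 14, 24]
Pass 2: Select minimum 7 at index 2, swap -> [5, 7, 24, 14, 24]
Pass 3: Select minimum 14 at index 3, swap -> [5, 7, 14, 24, 24]


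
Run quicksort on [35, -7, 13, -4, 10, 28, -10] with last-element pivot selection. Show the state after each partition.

Partition 1: pivot=-10 at index 0 -> [-10, -7, 13, -4, 10, 28, 35]
Partition 2: pivot=35 at index 6 -> [-10, -7, 13, -4, 10, 28, 35]
Partition 3: pivot=28 at index 5 -> [-10, -7, 13, -4, 10, 28, 35]
Partition 4: pivot=10 at index 3 -> [-10, -7, -4, 10, 13, 28, 35]
Partition 5: pivot=-4 at index 2 -> [-10, -7, -4, 10, 13, 28, 35]


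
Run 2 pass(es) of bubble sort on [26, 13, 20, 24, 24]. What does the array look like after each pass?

After pass 1: [13, 20, 24, 24, 26] (4 swaps)
After pass 2: [13, 20, 24, 24, 26] (0 swaps)
Total swaps: 4


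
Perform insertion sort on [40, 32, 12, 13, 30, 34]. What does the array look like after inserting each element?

First element 40 is already 'sorted'
Insert 32: shifted 1 elements -> [32, 40, 12, 13, 30, 34]
Insert 12: shifted 2 elements -> [12, 32, 40, 13, 30, 34]
Insert 13: shifted 2 elements -> [12, 13, 32, 40, 30, 34]
Insert 30: shifted 2 elements -> [12, 13, 30, 32, 40, 34]
Insert 34: shifted 1 elements -> [12, 13, 30, 32, 34, 40]


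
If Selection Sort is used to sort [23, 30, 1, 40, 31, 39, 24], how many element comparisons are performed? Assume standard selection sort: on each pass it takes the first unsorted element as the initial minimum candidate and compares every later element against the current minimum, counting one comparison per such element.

Pass 1: scan indices 1..6 for the minimum = 6 comparison(s); min is 1, place at index 0 -> [1, 30, 23, 40, 31, 39, 24]
Pass 2: scan indices 2..6 for the minimum = 5 comparison(s); min is 23, place at index 1 -> [1, 23, 30, 40, 31, 39, 24]
Pass 3: scan indices 3..6 for the minimum = 4 comparison(s); min is 24, place at index 2 -> [1, 23, 24, 40, 31, 39, 30]
Pass 4: scan indices 4..6 for the minimum = 3 comparison(s); min is 30, place at index 3 -> [1, 23, 24, 30, 31, 39, 40]
Pass 5: scan indices 5..6 for the minimum = 2 comparison(s); min is 31, place at index 4 -> [1, 23, 24, 30, 31, 39, 40]
Pass 6: scan indices 6..6 for the minimum = 1 comparison(s); min is 39, place at index 5 -> [1, 23, 24, 30, 31, 39, 40]
Selection sort always scans the whole unsorted suffix, so the count is (n-1) + (n-2) + ... + 1 = n(n-1)/2 = 7*6/2 = 21 regardless of the input order.
Total comparisons: 6 + 5 + 4 + 3 + 2 + 1 = 21


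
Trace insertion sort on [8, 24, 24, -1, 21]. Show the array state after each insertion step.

First element 8 is already 'sorted'
Insert 24: shifted 0 elements -> [8, 24, 24, -1, 21]
Insert 24: shifted 0 elements -> [8, 24, 24, -1, 21]
Insert -1: shifted 3 elements -> [-1, 8, 24, 24, 21]
Insert 21: shifted 2 elements -> [-1, 8, 21, 24, 24]


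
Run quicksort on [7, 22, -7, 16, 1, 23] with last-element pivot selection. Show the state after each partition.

Partition 1: pivot=23 at index 5 -> [7, 22, -7, 16, 1, 23]
Partition 2: pivot=1 at index 1 -> [-7, 1, 7, 16, 22, 23]
Partition 3: pivot=22 at index 4 -> [-7, 1, 7, 16, 22, 23]
Partition 4: pivot=16 at index 3 -> [-7, 1, 7, 16, 22, 23]


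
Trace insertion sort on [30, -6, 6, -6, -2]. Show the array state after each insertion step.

First element 30 is already 'sorted'
Insert -6: shifted 1 elements -> [-6, 30, 6, -6, -2]
Insert 6: shifted 1 elements -> [-6, 6, 30, -6, -2]
Insert -6: shifted 2 elements -> [-6, -6, 6, 30, -2]
Insert -2: shifted 2 elements -> [-6, -6, -2, 6, 30]


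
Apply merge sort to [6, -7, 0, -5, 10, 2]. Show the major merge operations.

Divide and conquer:
  Merge [-7] + [0] -> [-7, 0]
  Merge [6] + [-7, 0] -> [-7, 0, 6]
  Merge [10] + [2] -> [2, 10]
  Merge [-5] + [2, 10] -> [-5, 2, 10]
  Merge [-7, 0, 6] + [-5, 2, 10] -> [-7, -5, 0, 2, 6, 10]


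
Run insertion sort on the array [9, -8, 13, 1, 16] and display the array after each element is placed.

First element 9 is already 'sorted'
Insert -8: shifted 1 elements -> [-8, 9, 13, 1, 16]
Insert 13: shifted 0 elements -> [-8, 9, 13, 1, 16]
Insert 1: shifted 2 elements -> [-8, 1, 9, 13, 16]
Insert 16: shifted 0 elements -> [-8, 1, 9, 13, 16]


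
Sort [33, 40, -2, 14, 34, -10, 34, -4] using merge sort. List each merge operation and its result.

Divide and conquer:
  Merge [33] + [40] -> [33, 40]
  Merge [-2] + [14] -> [-2, 14]
  Merge [33, 40] + [-2, 14] -> [-2, 14, 33, 40]
  Merge [34] + [-10] -> [-10, 34]
  Merge [34] + [-4] -> [-4, 34]
  Merge [-10, 34] + [-4, 34] -> [-10, -4, 34, 34]
  Merge [-2, 14, 33, 40] + [-10, -4, 34, 34] -> [-10, -4, -2, 14, 33, 34, 34, 40]


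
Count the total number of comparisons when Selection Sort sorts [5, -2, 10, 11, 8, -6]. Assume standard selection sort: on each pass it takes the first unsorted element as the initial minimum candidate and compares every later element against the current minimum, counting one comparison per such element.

Pass 1: scan indices 1..5 for the minimum = 5 comparison(s); min is -6, place at index 0 -> [-6, -2, 10, 11, 8, 5]
Pass 2: scan indices 2..5 for the minimum = 4 comparison(s); min is -2, place at index 1 -> [-6, -2, 10, 11, 8, 5]
Pass 3: scan indices 3..5 for the minimum = 3 comparison(s); min is 5, place at index 2 -> [-6, -2, 5, 11, 8, 10]
Pass 4: scan indices 4..5 for the minimum = 2 comparison(s); min is 8, place at index 3 -> [-6, -2, 5, 8, 11, 10]
Pass 5: scan indices 5..5 for the minimum = 1 comparison(s); min is 10, place at index 4 -> [-6, -2, 5, 8, 10, 11]
Selection sort always scans the whole unsorted suffix, so the count is (n-1) + (n-2) + ... + 1 = n(n-1)/2 = 6*5/2 = 15 regardless of the input order.
Total comparisons: 5 + 4 + 3 + 2 + 1 = 15


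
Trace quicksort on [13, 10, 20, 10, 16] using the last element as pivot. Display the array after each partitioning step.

Partition 1: pivot=16 at index 3 -> [13, 10, 10, 16, 20]
Partition 2: pivot=10 at index 1 -> [10, 10, 13, 16, 20]


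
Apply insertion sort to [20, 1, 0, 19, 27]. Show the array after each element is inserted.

First element 20 is already 'sorted'
Insert 1: shifted 1 elements -> [1, 20, 0, 19, 27]
Insert 0: shifted 2 elements -> [0, 1, 20, 19, 27]
Insert 19: shifted 1 elements -> [0, 1, 19, 20, 27]
Insert 27: shifted 0 elements -> [0, 1, 19, 20, 27]


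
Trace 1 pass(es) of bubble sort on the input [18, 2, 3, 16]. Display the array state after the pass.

After pass 1: [2, 3, 16, 18] (3 swaps)
Total swaps: 3


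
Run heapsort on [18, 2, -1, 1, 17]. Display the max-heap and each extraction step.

Build heap: [18, 17, -1, 1, 2]
Extract 18: [17, 2, -1, 1, 18]
Extract 17: [2, 1, -1, 17, 18]
Extract 2: [1, -1, 2, 17, 18]
Extract 1: [-1, 1, 2, 17, 18]


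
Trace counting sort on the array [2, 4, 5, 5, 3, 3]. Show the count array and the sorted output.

Count array: [0, 0, 1, 2, 1, 2]
(count[i] = number of elements equal to i)
Cumulative count: [0, 0, 1, 3, 4, 6]
Sorted: [2, 3, 3, 4, 5, 5]


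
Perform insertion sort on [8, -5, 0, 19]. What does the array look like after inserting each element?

First element 8 is already 'sorted'
Insert -5: shifted 1 elements -> [-5, 8, 0, 19]
Insert 0: shifted 1 elements -> [-5, 0, 8, 19]
Insert 19: shifted 0 elements -> [-5, 0, 8, 19]


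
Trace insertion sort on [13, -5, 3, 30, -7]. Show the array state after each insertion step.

First element 13 is already 'sorted'
Insert -5: shifted 1 elements -> [-5, 13, 3, 30, -7]
Insert 3: shifted 1 elements -> [-5, 3, 13, 30, -7]
Insert 30: shifted 0 elements -> [-5, 3, 13, 30, -7]
Insert -7: shifted 4 elements -> [-7, -5, 3, 13, 30]


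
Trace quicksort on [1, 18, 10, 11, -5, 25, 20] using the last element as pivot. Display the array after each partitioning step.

Partition 1: pivot=20 at index 5 -> [1, 18, 10, 11, -5, 20, 25]
Partition 2: pivot=-5 at index 0 -> [-5, 18, 10, 11, 1, 20, 25]
Partition 3: pivot=1 at index 1 -> [-5, 1, 10, 11, 18, 20, 25]
Partition 4: pivot=18 at index 4 -> [-5, 1, 10, 11, 18, 20, 25]
Partition 5: pivot=11 at index 3 -> [-5, 1, 10, 11, 18, 20, 25]


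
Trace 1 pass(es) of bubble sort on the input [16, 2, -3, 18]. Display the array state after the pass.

After pass 1: [2, -3, 16, 18] (2 swaps)
Total swaps: 2


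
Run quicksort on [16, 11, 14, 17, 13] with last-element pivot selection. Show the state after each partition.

Partition 1: pivot=13 at index 1 -> [11, 13, 14, 17, 16]
Partition 2: pivot=16 at index 3 -> [11, 13, 14, 16, 17]


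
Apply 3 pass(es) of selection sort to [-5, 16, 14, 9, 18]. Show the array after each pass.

Pass 1: Select minimum -5 at index 0, swap -> [-5, 16, 14, 9, 18]
Pass 2: Select minimum 9 at index 3, swap -> [-5, 9, 14, 16, 18]
Pass 3: Select minimum 14 at index 2, swap -> [-5, 9, 14, 16, 18]


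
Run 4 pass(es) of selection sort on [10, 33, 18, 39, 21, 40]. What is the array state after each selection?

Pass 1: Select minimum 10 at index 0, swap -> [10, 33, 18, 39, 21, 40]
Pass 2: Select minimum 18 at index 2, swap -> [10, 18, 33, 39, 21, 40]
Pass 3: Select minimum 21 at index 4, swap -> [10, 18, 21, 39, 33, 40]
Pass 4: Select minimum 33 at index 4, swap -> [10, 18, 21, 33, 39, 40]


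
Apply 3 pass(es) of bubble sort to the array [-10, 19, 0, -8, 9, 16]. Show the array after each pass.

After pass 1: [-10, 0, -8, 9, 16, 19] (4 swaps)
After pass 2: [-10, -8, 0, 9, 16, 19] (1 swaps)
After pass 3: [-10, -8, 0, 9, 16, 19] (0 swaps)
Total swaps: 5


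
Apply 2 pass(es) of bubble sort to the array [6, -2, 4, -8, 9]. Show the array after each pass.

After pass 1: [-2, 4, -8, 6, 9] (3 swaps)
After pass 2: [-2, -8, 4, 6, 9] (1 swaps)
Total swaps: 4


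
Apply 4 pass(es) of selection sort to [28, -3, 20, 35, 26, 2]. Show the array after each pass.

Pass 1: Select minimum -3 at index 1, swap -> [-3, 28, 20, 35, 26, 2]
Pass 2: Select minimum 2 at index 5, swap -> [-3, 2, 20, 35, 26, 28]
Pass 3: Select minimum 20 at index 2, swap -> [-3, 2, 20, 35, 26, 28]
Pass 4: Select minimum 26 at index 4, swap -> [-3, 2, 20, 26, 35, 28]


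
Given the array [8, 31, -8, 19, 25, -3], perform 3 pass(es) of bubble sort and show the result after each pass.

After pass 1: [8, -8, 19, 25, -3, 31] (4 swaps)
After pass 2: [-8, 8, 19, -3, 25, 31] (2 swaps)
After pass 3: [-8, 8, -3, 19, 25, 31] (1 swaps)
Total swaps: 7


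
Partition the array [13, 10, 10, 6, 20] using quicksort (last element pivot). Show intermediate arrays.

Partition 1: pivot=20 at index 4 -> [13, 10, 10, 6, 20]
Partition 2: pivot=6 at index 0 -> [6, 10, 10, 13, 20]
Partition 3: pivot=13 at index 3 -> [6, 10, 10, 13, 20]
Partition 4: pivot=10 at index 2 -> [6, 10, 10, 13, 20]


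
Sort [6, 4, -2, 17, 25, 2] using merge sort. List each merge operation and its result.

Divide and conquer:
  Merge [4] + [-2] -> [-2, 4]
  Merge [6] + [-2, 4] -> [-2, 4, 6]
  Merge [25] + [2] -> [2, 25]
  Merge [17] + [2, 25] -> [2, 17, 25]
  Merge [-2, 4, 6] + [2, 17, 25] -> [-2, 2, 4, 6, 17, 25]


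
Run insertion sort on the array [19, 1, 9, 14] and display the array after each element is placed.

First element 19 is already 'sorted'
Insert 1: shifted 1 elements -> [1, 19, 9, 14]
Insert 9: shifted 1 elements -> [1, 9, 19, 14]
Insert 14: shifted 1 elements -> [1, 9, 14, 19]


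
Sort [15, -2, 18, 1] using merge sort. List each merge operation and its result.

Divide and conquer:
  Merge [15] + [-2] -> [-2, 15]
  Merge [18] + [1] -> [1, 18]
  Merge [-2, 15] + [1, 18] -> [-2, 1, 15, 18]


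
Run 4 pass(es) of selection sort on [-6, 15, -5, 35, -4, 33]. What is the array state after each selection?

Pass 1: Select minimum -6 at index 0, swap -> [-6, 15, -5, 35, -4, 33]
Pass 2: Select minimum -5 at index 2, swap -> [-6, -5, 15, 35, -4, 33]
Pass 3: Select minimum -4 at index 4, swap -> [-6, -5, -4, 35, 15, 33]
Pass 4: Select minimum 15 at index 4, swap -> [-6, -5, -4, 15, 35, 33]


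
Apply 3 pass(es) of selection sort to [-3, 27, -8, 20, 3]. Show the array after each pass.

Pass 1: Select minimum -8 at index 2, swap -> [-8, 27, -3, 20, 3]
Pass 2: Select minimum -3 at index 2, swap -> [-8, -3, 27, 20, 3]
Pass 3: Select minimum 3 at index 4, swap -> [-8, -3, 3, 20, 27]


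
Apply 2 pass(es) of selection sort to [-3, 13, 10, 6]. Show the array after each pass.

Pass 1: Select minimum -3 at index 0, swap -> [-3, 13, 10, 6]
Pass 2: Select minimum 6 at index 3, swap -> [-3, 6, 10, 13]


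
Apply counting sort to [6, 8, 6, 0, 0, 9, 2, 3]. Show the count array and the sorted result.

Count array: [2, 0, 1, 1, 0, 0, 2, 0, 1, 1]
(count[i] = number of elements equal to i)
Cumulative count: [2, 2, 3, 4, 4, 4, 6, 6, 7, 8]
Sorted: [0, 0, 2, 3, 6, 6, 8, 9]


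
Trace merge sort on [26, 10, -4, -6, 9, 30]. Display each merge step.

Divide and conquer:
  Merge [10] + [-4] -> [-4, 10]
  Merge [26] + [-4, 10] -> [-4, 10, 26]
  Merge [9] + [30] -> [9, 30]
  Merge [-6] + [9, 30] -> [-6, 9, 30]
  Merge [-4, 10, 26] + [-6, 9, 30] -> [-6, -4, 9, 10, 26, 30]


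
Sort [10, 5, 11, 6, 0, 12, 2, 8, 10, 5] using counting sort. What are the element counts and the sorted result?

Count array: [1, 0, 1, 0, 0, 2, 1, 0, 1, 0, 2, 1, 1]
(count[i] = number of elements equal to i)
Cumulative count: [1, 1, 2, 2, 2, 4, 5, 5, 6, 6, 8, 9, 10]
Sorted: [0, 2, 5, 5, 6, 8, 10, 10, 11, 12]


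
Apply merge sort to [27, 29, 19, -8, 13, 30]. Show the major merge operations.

Divide and conquer:
  Merge [29] + [19] -> [19, 29]
  Merge [27] + [19, 29] -> [19, 27, 29]
  Merge [13] + [30] -> [13, 30]
  Merge [-8] + [13, 30] -> [-8, 13, 30]
  Merge [19, 27, 29] + [-8, 13, 30] -> [-8, 13, 19, 27, 29, 30]


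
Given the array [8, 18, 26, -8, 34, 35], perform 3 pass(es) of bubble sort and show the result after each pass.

After pass 1: [8, 18, -8, 26, 34, 35] (1 swaps)
After pass 2: [8, -8, 18, 26, 34, 35] (1 swaps)
After pass 3: [-8, 8, 18, 26, 34, 35] (1 swaps)
Total swaps: 3


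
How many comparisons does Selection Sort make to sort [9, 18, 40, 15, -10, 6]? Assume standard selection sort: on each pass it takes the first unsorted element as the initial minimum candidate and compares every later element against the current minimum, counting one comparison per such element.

Pass 1: scan indices 1..5 for the minimum = 5 comparison(s); min is -10, place at index 0 -> [-10, 18, 40, 15, 9, 6]
Pass 2: scan indices 2..5 for the minimum = 4 comparison(s); min is 6, place at index 1 -> [-10, 6, 40, 15, 9, 18]
Pass 3: scan indices 3..5 for the minimum = 3 comparison(s); min is 9, place at index 2 -> [-10, 6, 9, 15, 40, 18]
Pass 4: scan indices 4..5 for the minimum = 2 comparison(s); min is 15, place at index 3 -> [-10, 6, 9, 15, 40, 18]
Pass 5: scan indices 5..5 for the minimum = 1 comparison(s); min is 18, place at index 4 -> [-10, 6, 9, 15, 18, 40]
Selection sort always scans the whole unsorted suffix, so the count is (n-1) + (n-2) + ... + 1 = n(n-1)/2 = 6*5/2 = 15 regardless of the input order.
Total comparisons: 5 + 4 + 3 + 2 + 1 = 15


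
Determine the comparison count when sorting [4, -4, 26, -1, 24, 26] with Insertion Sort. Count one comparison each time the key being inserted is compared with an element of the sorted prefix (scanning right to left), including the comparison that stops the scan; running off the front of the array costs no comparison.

Insert -4: 4 > -4 (shift), reached front = 1 comparison(s) -> [-4, 4, 26, -1, 24, 26]
Insert 26: 4 <= 26 (stop) = 1 comparison(s) -> [-4, 4, 26, -1, 24, 26]
Insert -1: 26 > -1 (shift), 4 > -1 (shift), -4 <= -1 (stop) = 3 comparison(s) -> [-4, -1, 4, 26, 24, 26]
Insert 24: 26 > 24 (shift), 4 <= 24 (stop) = 2 comparison(s) -> [-4, -1, 4, 24, 26, 26]
Insert 26: 26 <= 26 (stop) = 1 comparison(s) -> [-4, -1, 4, 24, 26, 26]
Total comparisons: 1 + 1 + 3 + 2 + 1 = 8


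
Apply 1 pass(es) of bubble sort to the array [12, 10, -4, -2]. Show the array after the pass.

After pass 1: [10, -4, -2, 12] (3 swaps)
Total swaps: 3


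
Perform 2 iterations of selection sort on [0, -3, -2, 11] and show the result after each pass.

Pass 1: Select minimum -3 at index 1, swap -> [-3, 0, -2, 11]
Pass 2: Select minimum -2 at index 2, swap -> [-3, -2, 0, 11]


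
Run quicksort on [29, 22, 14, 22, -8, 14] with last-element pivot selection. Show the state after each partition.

Partition 1: pivot=14 at index 2 -> [14, -8, 14, 22, 22, 29]
Partition 2: pivot=-8 at index 0 -> [-8, 14, 14, 22, 22, 29]
Partition 3: pivot=29 at index 5 -> [-8, 14, 14, 22, 22, 29]
Partition 4: pivot=22 at index 4 -> [-8, 14, 14, 22, 22, 29]


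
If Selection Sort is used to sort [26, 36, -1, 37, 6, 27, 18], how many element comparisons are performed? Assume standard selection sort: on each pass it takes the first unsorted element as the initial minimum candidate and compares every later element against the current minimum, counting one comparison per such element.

Pass 1: scan indices 1..6 for the minimum = 6 comparison(s); min is -1, place at index 0 -> [-1, 36, 26, 37, 6, 27, 18]
Pass 2: scan indices 2..6 for the minimum = 5 comparison(s); min is 6, place at index 1 -> [-1, 6, 26, 37, 36, 27, 18]
Pass 3: scan indices 3..6 for the minimum = 4 comparison(s); min is 18, place at index 2 -> [-1, 6, 18, 37, 36, 27, 26]
Pass 4: scan indices 4..6 for the minimum = 3 comparison(s); min is 26, place at index 3 -> [-1, 6, 18, 26, 36, 27, 37]
Pass 5: scan indices 5..6 for the minimum = 2 comparison(s); min is 27, place at index 4 -> [-1, 6, 18, 26, 27, 36, 37]
Pass 6: scan indices 6..6 for the minimum = 1 comparison(s); min is 36, place at index 5 -> [-1, 6, 18, 26, 27, 36, 37]
Selection sort always scans the whole unsorted suffix, so the count is (n-1) + (n-2) + ... + 1 = n(n-1)/2 = 7*6/2 = 21 regardless of the input order.
Total comparisons: 6 + 5 + 4 + 3 + 2 + 1 = 21


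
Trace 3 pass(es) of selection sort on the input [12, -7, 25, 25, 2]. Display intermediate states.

Pass 1: Select minimum -7 at index 1, swap -> [-7, 12, 25, 25, 2]
Pass 2: Select minimum 2 at index 4, swap -> [-7, 2, 25, 25, 12]
Pass 3: Select minimum 12 at index 4, swap -> [-7, 2, 12, 25, 25]


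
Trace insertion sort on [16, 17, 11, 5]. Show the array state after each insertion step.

First element 16 is already 'sorted'
Insert 17: shifted 0 elements -> [16, 17, 11, 5]
Insert 11: shifted 2 elements -> [11, 16, 17, 5]
Insert 5: shifted 3 elements -> [5, 11, 16, 17]


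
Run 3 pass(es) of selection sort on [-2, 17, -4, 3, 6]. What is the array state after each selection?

Pass 1: Select minimum -4 at index 2, swap -> [-4, 17, -2, 3, 6]
Pass 2: Select minimum -2 at index 2, swap -> [-4, -2, 17, 3, 6]
Pass 3: Select minimum 3 at index 3, swap -> [-4, -2, 3, 17, 6]


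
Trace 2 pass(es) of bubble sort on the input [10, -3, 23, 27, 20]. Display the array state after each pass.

After pass 1: [-3, 10, 23, 20, 27] (2 swaps)
After pass 2: [-3, 10, 20, 23, 27] (1 swaps)
Total swaps: 3


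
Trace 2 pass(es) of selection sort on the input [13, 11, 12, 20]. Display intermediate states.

Pass 1: Select minimum 11 at index 1, swap -> [11, 13, 12, 20]
Pass 2: Select minimum 12 at index 2, swap -> [11, 12, 13, 20]


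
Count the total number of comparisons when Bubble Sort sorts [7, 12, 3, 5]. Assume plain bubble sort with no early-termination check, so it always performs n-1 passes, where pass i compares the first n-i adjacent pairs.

Pass 1: compare adjacent pairs (0,1)..(2,3) = 3 comparison(s), 2 swap(s) -> [7, 3, 5, 12]
Pass 2: compare adjacent pairs (0,1)..(1,2) = 2 comparison(s), 2 swap(s) -> [3, 5, 7, 12]
Pass 3: compare adjacent pairs (0,1)..(0,1) = 1 comparison(s), 0 swap(s) -> [3, 5, 7, 12]
Total comparisons: 3 + 2 + 1 = 6


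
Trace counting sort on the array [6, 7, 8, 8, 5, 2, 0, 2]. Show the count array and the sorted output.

Count array: [1, 0, 2, 0, 0, 1, 1, 1, 2]
(count[i] = number of elements equal to i)
Cumulative count: [1, 1, 3, 3, 3, 4, 5, 6, 8]
Sorted: [0, 2, 2, 5, 6, 7, 8, 8]


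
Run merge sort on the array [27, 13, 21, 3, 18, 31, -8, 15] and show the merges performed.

Divide and conquer:
  Merge [27] + [13] -> [13, 27]
  Merge [21] + [3] -> [3, 21]
  Merge [13, 27] + [3, 21] -> [3, 13, 21, 27]
  Merge [18] + [31] -> [18, 31]
  Merge [-8] + [15] -> [-8, 15]
  Merge [18, 31] + [-8, 15] -> [-8, 15, 18, 31]
  Merge [3, 13, 21, 27] + [-8, 15, 18, 31] -> [-8, 3, 13, 15, 18, 21, 27, 31]


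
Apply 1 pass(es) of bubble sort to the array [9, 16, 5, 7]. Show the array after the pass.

After pass 1: [9, 5, 7, 16] (2 swaps)
Total swaps: 2


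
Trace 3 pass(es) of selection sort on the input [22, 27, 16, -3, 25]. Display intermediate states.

Pass 1: Select minimum -3 at index 3, swap -> [-3, 27, 16, 22, 25]
Pass 2: Select minimum 16 at index 2, swap -> [-3, 16, 27, 22, 25]
Pass 3: Select minimum 22 at index 3, swap -> [-3, 16, 22, 27, 25]


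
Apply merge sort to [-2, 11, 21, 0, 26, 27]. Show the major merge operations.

Divide and conquer:
  Merge [11] + [21] -> [11, 21]
  Merge [-2] + [11, 21] -> [-2, 11, 21]
  Merge [26] + [27] -> [26, 27]
  Merge [0] + [26, 27] -> [0, 26, 27]
  Merge [-2, 11, 21] + [0, 26, 27] -> [-2, 0, 11, 21, 26, 27]


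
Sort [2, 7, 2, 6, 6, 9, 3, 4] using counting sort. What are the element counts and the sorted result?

Count array: [0, 0, 2, 1, 1, 0, 2, 1, 0, 1]
(count[i] = number of elements equal to i)
Cumulative count: [0, 0, 2, 3, 4, 4, 6, 7, 7, 8]
Sorted: [2, 2, 3, 4, 6, 6, 7, 9]


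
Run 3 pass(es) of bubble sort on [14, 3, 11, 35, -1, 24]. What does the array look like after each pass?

After pass 1: [3, 11, 14, -1, 24, 35] (4 swaps)
After pass 2: [3, 11, -1, 14, 24, 35] (1 swaps)
After pass 3: [3, -1, 11, 14, 24, 35] (1 swaps)
Total swaps: 6


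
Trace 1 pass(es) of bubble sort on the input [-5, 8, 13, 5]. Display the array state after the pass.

After pass 1: [-5, 8, 5, 13] (1 swaps)
Total swaps: 1


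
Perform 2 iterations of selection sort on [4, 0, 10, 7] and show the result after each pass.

Pass 1: Select minimum 0 at index 1, swap -> [0, 4, 10, 7]
Pass 2: Select minimum 4 at index 1, swap -> [0, 4, 10, 7]


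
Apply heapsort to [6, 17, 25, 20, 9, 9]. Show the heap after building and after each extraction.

Build heap: [25, 20, 9, 17, 9, 6]
Extract 25: [20, 17, 9, 6, 9, 25]
Extract 20: [17, 9, 9, 6, 20, 25]
Extract 17: [9, 6, 9, 17, 20, 25]
Extract 9: [9, 6, 9, 17, 20, 25]
Extract 9: [6, 9, 9, 17, 20, 25]


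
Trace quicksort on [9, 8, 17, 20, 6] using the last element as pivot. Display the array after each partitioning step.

Partition 1: pivot=6 at index 0 -> [6, 8, 17, 20, 9]
Partition 2: pivot=9 at index 2 -> [6, 8, 9, 20, 17]
Partition 3: pivot=17 at index 3 -> [6, 8, 9, 17, 20]


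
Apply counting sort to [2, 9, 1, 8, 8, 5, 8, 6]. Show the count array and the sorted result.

Count array: [0, 1, 1, 0, 0, 1, 1, 0, 3, 1]
(count[i] = number of elements equal to i)
Cumulative count: [0, 1, 2, 2, 2, 3, 4, 4, 7, 8]
Sorted: [1, 2, 5, 6, 8, 8, 8, 9]


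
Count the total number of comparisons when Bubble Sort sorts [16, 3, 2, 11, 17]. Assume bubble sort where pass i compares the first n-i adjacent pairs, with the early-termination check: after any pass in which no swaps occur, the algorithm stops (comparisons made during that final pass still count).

Pass 1: compare adjacent pairs (0,1)..(3,4) = 4 comparison(s), 3 swap(s) -> [3, 2, 11, 16, 17]
Pass 2: compare adjacent pairs (0,1)..(2,3) = 3 comparison(s), 1 swap(s) -> [2, 3, 11, 16, 17]
Pass 3: compare adjacent pairs (0,1)..(1,2) = 2 comparison(s), 0 swap(s) -> [2, 3, 11, 16, 17]
No swaps in this pass, so bubble sort stops here.
Total comparisons: 4 + 3 + 2 = 9


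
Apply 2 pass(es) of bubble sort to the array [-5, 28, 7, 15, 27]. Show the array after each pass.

After pass 1: [-5, 7, 15, 27, 28] (3 swaps)
After pass 2: [-5, 7, 15, 27, 28] (0 swaps)
Total swaps: 3


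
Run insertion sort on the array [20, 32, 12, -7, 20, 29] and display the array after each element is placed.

First element 20 is already 'sorted'
Insert 32: shifted 0 elements -> [20, 32, 12, -7, 20, 29]
Insert 12: shifted 2 elements -> [12, 20, 32, -7, 20, 29]
Insert -7: shifted 3 elements -> [-7, 12, 20, 32, 20, 29]
Insert 20: shifted 1 elements -> [-7, 12, 20, 20, 32, 29]
Insert 29: shifted 1 elements -> [-7, 12, 20, 20, 29, 32]


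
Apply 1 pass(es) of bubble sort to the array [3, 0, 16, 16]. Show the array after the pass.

After pass 1: [0, 3, 16, 16] (1 swaps)
Total swaps: 1


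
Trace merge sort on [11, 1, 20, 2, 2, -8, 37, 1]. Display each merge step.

Divide and conquer:
  Merge [11] + [1] -> [1, 11]
  Merge [20] + [2] -> [2, 20]
  Merge [1, 11] + [2, 20] -> [1, 2, 11, 20]
  Merge [2] + [-8] -> [-8, 2]
  Merge [37] + [1] -> [1, 37]
  Merge [-8, 2] + [1, 37] -> [-8, 1, 2, 37]
  Merge [1, 2, 11, 20] + [-8, 1, 2, 37] -> [-8, 1, 1, 2, 2, 11, 20, 37]


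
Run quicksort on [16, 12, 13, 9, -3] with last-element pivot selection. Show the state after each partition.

Partition 1: pivot=-3 at index 0 -> [-3, 12, 13, 9, 16]
Partition 2: pivot=16 at index 4 -> [-3, 12, 13, 9, 16]
Partition 3: pivot=9 at index 1 -> [-3, 9, 13, 12, 16]
Partition 4: pivot=12 at index 2 -> [-3, 9, 12, 13, 16]


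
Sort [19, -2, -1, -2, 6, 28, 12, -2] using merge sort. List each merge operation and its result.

Divide and conquer:
  Merge [19] + [-2] -> [-2, 19]
  Merge [-1] + [-2] -> [-2, -1]
  Merge [-2, 19] + [-2, -1] -> [-2, -2, -1, 19]
  Merge [6] + [28] -> [6, 28]
  Merge [12] + [-2] -> [-2, 12]
  Merge [6, 28] + [-2, 12] -> [-2, 6, 12, 28]
  Merge [-2, -2, -1, 19] + [-2, 6, 12, 28] -> [-2, -2, -2, -1, 6, 12, 19, 28]


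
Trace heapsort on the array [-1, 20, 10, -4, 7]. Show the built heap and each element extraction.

Build heap: [20, 7, 10, -4, -1]
Extract 20: [10, 7, -1, -4, 20]
Extract 10: [7, -4, -1, 10, 20]
Extract 7: [-1, -4, 7, 10, 20]
Extract -1: [-4, -1, 7, 10, 20]


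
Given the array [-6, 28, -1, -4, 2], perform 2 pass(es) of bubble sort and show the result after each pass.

After pass 1: [-6, -1, -4, 2, 28] (3 swaps)
After pass 2: [-6, -4, -1, 2, 28] (1 swaps)
Total swaps: 4


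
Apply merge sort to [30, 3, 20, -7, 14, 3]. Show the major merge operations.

Divide and conquer:
  Merge [3] + [20] -> [3, 20]
  Merge [30] + [3, 20] -> [3, 20, 30]
  Merge [14] + [3] -> [3, 14]
  Merge [-7] + [3, 14] -> [-7, 3, 14]
  Merge [3, 20, 30] + [-7, 3, 14] -> [-7, 3, 3, 14, 20, 30]


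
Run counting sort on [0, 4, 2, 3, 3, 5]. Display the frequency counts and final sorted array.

Count array: [1, 0, 1, 2, 1, 1]
(count[i] = number of elements equal to i)
Cumulative count: [1, 1, 2, 4, 5, 6]
Sorted: [0, 2, 3, 3, 4, 5]


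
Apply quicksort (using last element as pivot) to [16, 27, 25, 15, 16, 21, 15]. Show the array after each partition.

Partition 1: pivot=15 at index 1 -> [15, 15, 25, 16, 16, 21, 27]
Partition 2: pivot=27 at index 6 -> [15, 15, 25, 16, 16, 21, 27]
Partition 3: pivot=21 at index 4 -> [15, 15, 16, 16, 21, 25, 27]
Partition 4: pivot=16 at index 3 -> [15, 15, 16, 16, 21, 25, 27]


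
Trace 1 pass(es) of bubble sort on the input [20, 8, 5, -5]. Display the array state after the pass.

After pass 1: [8, 5, -5, 20] (3 swaps)
Total swaps: 3


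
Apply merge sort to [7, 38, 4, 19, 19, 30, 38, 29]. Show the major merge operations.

Divide and conquer:
  Merge [7] + [38] -> [7, 38]
  Merge [4] + [19] -> [4, 19]
  Merge [7, 38] + [4, 19] -> [4, 7, 19, 38]
  Merge [19] + [30] -> [19, 30]
  Merge [38] + [29] -> [29, 38]
  Merge [19, 30] + [29, 38] -> [19, 29, 30, 38]
  Merge [4, 7, 19, 38] + [19, 29, 30, 38] -> [4, 7, 19, 19, 29, 30, 38, 38]


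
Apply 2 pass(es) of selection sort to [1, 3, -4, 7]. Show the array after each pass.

Pass 1: Select minimum -4 at index 2, swap -> [-4, 3, 1, 7]
Pass 2: Select minimum 1 at index 2, swap -> [-4, 1, 3, 7]


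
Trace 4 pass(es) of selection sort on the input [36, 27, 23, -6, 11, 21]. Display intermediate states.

Pass 1: Select minimum -6 at index 3, swap -> [-6, 27, 23, 36, 11, 21]
Pass 2: Select minimum 11 at index 4, swap -> [-6, 11, 23, 36, 27, 21]
Pass 3: Select minimum 21 at index 5, swap -> [-6, 11, 21, 36, 27, 23]
Pass 4: Select minimum 23 at index 5, swap -> [-6, 11, 21, 23, 27, 36]


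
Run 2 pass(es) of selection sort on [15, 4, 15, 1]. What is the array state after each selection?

Pass 1: Select minimum 1 at index 3, swap -> [1, 4, 15, 15]
Pass 2: Select minimum 4 at index 1, swap -> [1, 4, 15, 15]


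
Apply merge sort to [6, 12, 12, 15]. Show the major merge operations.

Divide and conquer:
  Merge [6] + [12] -> [6, 12]
  Merge [12] + [15] -> [12, 15]
  Merge [6, 12] + [12, 15] -> [6, 12, 12, 15]


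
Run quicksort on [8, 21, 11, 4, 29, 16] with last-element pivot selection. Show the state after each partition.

Partition 1: pivot=16 at index 3 -> [8, 11, 4, 16, 29, 21]
Partition 2: pivot=4 at index 0 -> [4, 11, 8, 16, 29, 21]
Partition 3: pivot=8 at index 1 -> [4, 8, 11, 16, 29, 21]
Partition 4: pivot=21 at index 4 -> [4, 8, 11, 16, 21, 29]


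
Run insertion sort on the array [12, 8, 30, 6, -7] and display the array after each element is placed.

First element 12 is already 'sorted'
Insert 8: shifted 1 elements -> [8, 12, 30, 6, -7]
Insert 30: shifted 0 elements -> [8, 12, 30, 6, -7]
Insert 6: shifted 3 elements -> [6, 8, 12, 30, -7]
Insert -7: shifted 4 elements -> [-7, 6, 8, 12, 30]


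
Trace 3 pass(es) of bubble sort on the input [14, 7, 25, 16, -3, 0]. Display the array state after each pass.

After pass 1: [7, 14, 16, -3, 0, 25] (4 swaps)
After pass 2: [7, 14, -3, 0, 16, 25] (2 swaps)
After pass 3: [7, -3, 0, 14, 16, 25] (2 swaps)
Total swaps: 8


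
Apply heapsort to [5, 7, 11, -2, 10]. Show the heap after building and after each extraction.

Build heap: [11, 10, 5, -2, 7]
Extract 11: [10, 7, 5, -2, 11]
Extract 10: [7, -2, 5, 10, 11]
Extract 7: [5, -2, 7, 10, 11]
Extract 5: [-2, 5, 7, 10, 11]


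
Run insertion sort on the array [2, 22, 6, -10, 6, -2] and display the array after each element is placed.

First element 2 is already 'sorted'
Insert 22: shifted 0 elements -> [2, 22, 6, -10, 6, -2]
Insert 6: shifted 1 elements -> [2, 6, 22, -10, 6, -2]
Insert -10: shifted 3 elements -> [-10, 2, 6, 22, 6, -2]
Insert 6: shifted 1 elements -> [-10, 2, 6, 6, 22, -2]
Insert -2: shifted 4 elements -> [-10, -2, 2, 6, 6, 22]


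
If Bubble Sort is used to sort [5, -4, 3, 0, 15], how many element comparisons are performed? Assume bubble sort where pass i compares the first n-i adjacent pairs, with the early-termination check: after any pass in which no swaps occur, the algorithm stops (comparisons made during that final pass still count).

Pass 1: compare adjacent pairs (0,1)..(3,4) = 4 comparison(s), 3 swap(s) -> [-4, 3, 0, 5, 15]
Pass 2: compare adjacent pairs (0,1)..(2,3) = 3 comparison(s), 1 swap(s) -> [-4, 0, 3, 5, 15]
Pass 3: compare adjacent pairs (0,1)..(1,2) = 2 comparison(s), 0 swap(s) -> [-4, 0, 3, 5, 15]
No swaps in this pass, so bubble sort stops here.
Total comparisons: 4 + 3 + 2 = 9


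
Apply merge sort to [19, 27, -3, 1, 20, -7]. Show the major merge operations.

Divide and conquer:
  Merge [27] + [-3] -> [-3, 27]
  Merge [19] + [-3, 27] -> [-3, 19, 27]
  Merge [20] + [-7] -> [-7, 20]
  Merge [1] + [-7, 20] -> [-7, 1, 20]
  Merge [-3, 19, 27] + [-7, 1, 20] -> [-7, -3, 1, 19, 20, 27]


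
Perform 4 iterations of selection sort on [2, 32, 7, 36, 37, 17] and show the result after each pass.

Pass 1: Select minimum 2 at index 0, swap -> [2, 32, 7, 36, 37, 17]
Pass 2: Select minimum 7 at index 2, swap -> [2, 7, 32, 36, 37, 17]
Pass 3: Select minimum 17 at index 5, swap -> [2, 7, 17, 36, 37, 32]
Pass 4: Select minimum 32 at index 5, swap -> [2, 7, 17, 32, 37, 36]
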